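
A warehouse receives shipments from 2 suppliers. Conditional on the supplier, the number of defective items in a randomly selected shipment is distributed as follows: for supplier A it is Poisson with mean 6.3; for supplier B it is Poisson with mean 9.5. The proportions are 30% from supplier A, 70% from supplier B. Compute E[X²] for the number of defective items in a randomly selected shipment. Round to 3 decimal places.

83.622

For each component E[X²] = Var + (mean)², giving A: 45.99; B: 99.75.
Overall E[X²] = 0.3·45.99 + 0.7·99.75 = 83.622.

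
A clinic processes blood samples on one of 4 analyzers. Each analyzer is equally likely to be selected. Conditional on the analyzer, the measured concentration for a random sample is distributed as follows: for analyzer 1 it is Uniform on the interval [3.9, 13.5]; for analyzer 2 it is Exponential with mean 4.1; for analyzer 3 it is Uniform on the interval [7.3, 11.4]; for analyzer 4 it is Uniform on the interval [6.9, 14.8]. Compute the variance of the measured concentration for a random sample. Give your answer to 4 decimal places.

14.1217

Per component, 1: μ=8.7, E[X²]=83.37; 2: μ=4.1, E[X²]=33.62; 3: μ=9.35, E[X²]=88.8233; 4: μ=10.85, E[X²]=122.923.
E[X] = 0.25·8.7 + 0.25·4.1 + 0.25·9.35 + 0.25·10.85 = 8.25.
E[X²] = 0.25·83.37 + 0.25·33.62 + 0.25·88.8233 + 0.25·122.923 = 82.1842.
Var(X) = E[X²] − (E[X])² = 82.1842 − 68.0625 = 14.1217.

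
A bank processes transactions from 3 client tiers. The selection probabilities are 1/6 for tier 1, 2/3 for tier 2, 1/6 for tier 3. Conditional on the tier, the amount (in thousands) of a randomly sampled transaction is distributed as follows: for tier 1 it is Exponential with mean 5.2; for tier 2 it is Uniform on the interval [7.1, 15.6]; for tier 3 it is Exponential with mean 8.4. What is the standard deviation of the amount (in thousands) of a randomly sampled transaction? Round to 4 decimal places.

Per component, 1: μ=5.2, E[X²]=54.08; 2: μ=11.35, E[X²]=134.843; 3: μ=8.4, E[X²]=141.12.
E[X] = 0.166667·5.2 + 0.666667·11.35 + 0.166667·8.4 = 9.83333.
E[X²] = 0.166667·54.08 + 0.666667·134.843 + 0.166667·141.12 = 122.429.
Var(X) = E[X²] − (E[X])² = 122.429 − 96.6944 = 25.7344.
SD(X) = √25.7344 = 5.07291.

5.0729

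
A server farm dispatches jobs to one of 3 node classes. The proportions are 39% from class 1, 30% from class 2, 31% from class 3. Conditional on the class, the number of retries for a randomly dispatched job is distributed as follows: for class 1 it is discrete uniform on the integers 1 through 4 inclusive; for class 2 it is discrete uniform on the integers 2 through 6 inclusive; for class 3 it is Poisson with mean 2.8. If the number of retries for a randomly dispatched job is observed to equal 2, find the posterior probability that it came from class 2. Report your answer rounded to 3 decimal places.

Likelihoods P(X=2 | ·): 1: 0.25; 2: 0.2; 3: 0.238375.
Posterior ∝ prior × likelihood. Numerator for 2: 0.3·0.2 = 0.06.
Normalizing constant: 0.39·0.25 + 0.3·0.2 + 0.31·0.238375 = 0.231396.
P(2 | observation) = 0.06 / 0.231396 = 0.259295.

0.259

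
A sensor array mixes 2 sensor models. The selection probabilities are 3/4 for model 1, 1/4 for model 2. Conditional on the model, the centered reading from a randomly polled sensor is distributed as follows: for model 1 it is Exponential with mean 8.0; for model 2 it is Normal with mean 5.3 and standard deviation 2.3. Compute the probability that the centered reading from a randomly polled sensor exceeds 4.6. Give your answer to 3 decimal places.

Conditional on each model, P(X > 4.6): 1: 0.562705; 2: 0.619569.
By total probability, P(X > 4.6) = 0.75·0.562705 + 0.25·0.619569 = 0.576921.

0.577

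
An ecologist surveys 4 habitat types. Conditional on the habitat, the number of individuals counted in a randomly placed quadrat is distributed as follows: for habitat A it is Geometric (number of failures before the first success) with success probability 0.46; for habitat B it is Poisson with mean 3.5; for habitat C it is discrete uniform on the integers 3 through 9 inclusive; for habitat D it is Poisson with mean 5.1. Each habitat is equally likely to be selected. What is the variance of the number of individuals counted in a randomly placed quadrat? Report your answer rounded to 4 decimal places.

7.1465

Per component, A: μ=1.17391, E[X²]=3.93006; B: μ=3.5, E[X²]=15.75; C: μ=6, E[X²]=40; D: μ=5.1, E[X²]=31.11.
E[X] = 0.25·1.17391 + 0.25·3.5 + 0.25·6 + 0.25·5.1 = 3.94348.
E[X²] = 0.25·3.93006 + 0.25·15.75 + 0.25·40 + 0.25·31.11 = 22.6975.
Var(X) = E[X²] − (E[X])² = 22.6975 − 15.551 = 7.14649.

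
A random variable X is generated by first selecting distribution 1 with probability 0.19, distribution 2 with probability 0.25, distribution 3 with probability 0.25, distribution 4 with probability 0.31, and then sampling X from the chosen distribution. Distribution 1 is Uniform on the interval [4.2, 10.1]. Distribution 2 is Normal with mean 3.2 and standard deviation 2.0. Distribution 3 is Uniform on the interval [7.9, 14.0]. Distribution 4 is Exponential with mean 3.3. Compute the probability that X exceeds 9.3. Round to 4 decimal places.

0.2372

Conditional on each component, P(X > 9.3): 1: 0.135593; 2: 0.00114421; 3: 0.770492; 4: 0.0597144.
By total probability, P(X > 9.3) = 0.19·0.135593 + 0.25·0.00114421 + 0.25·0.770492 + 0.31·0.0597144 = 0.237183.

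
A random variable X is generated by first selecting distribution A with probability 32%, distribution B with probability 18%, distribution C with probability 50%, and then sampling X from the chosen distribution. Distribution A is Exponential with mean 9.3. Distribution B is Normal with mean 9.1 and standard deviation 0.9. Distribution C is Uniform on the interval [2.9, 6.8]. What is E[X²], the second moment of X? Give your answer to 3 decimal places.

For each component E[X²] = Var + (mean)², giving A: 172.98; B: 83.62; C: 24.79.
Overall E[X²] = 0.32·172.98 + 0.18·83.62 + 0.5·24.79 = 82.8002.

82.800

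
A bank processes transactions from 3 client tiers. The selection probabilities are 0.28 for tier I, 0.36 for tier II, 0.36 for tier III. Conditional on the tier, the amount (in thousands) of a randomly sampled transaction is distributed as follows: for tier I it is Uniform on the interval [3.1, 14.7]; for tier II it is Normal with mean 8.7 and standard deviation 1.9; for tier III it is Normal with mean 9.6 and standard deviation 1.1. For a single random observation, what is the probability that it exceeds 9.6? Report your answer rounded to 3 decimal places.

Conditional on each tier, P(X > 9.6): I: 0.439655; II: 0.317863; III: 0.5.
By total probability, P(X > 9.6) = 0.28·0.439655 + 0.36·0.317863 + 0.36·0.5 = 0.417534.

0.418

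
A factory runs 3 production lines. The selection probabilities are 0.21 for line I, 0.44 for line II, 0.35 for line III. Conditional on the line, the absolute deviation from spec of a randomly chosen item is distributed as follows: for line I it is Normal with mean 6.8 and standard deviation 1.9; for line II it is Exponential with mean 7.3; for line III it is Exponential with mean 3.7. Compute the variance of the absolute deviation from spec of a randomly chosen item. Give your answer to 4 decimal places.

31.7225

Per component, I: μ=6.8, E[X²]=49.85; II: μ=7.3, E[X²]=106.58; III: μ=3.7, E[X²]=27.38.
E[X] = 0.21·6.8 + 0.44·7.3 + 0.35·3.7 = 5.935.
E[X²] = 0.21·49.85 + 0.44·106.58 + 0.35·27.38 = 66.9467.
Var(X) = E[X²] − (E[X])² = 66.9467 − 35.2242 = 31.7225.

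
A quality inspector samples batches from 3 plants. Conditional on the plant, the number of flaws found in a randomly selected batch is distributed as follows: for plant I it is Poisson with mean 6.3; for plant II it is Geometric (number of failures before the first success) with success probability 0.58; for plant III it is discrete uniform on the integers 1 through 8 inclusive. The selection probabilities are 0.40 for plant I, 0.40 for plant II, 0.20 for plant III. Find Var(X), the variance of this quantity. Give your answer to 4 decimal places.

Per component, I: μ=6.3, E[X²]=45.99; II: μ=0.724138, E[X²]=1.77289; III: μ=4.5, E[X²]=25.5.
E[X] = 0.4·6.3 + 0.4·0.724138 + 0.2·4.5 = 3.70966.
E[X²] = 0.4·45.99 + 0.4·1.77289 + 0.2·25.5 = 24.2052.
Var(X) = E[X²] − (E[X])² = 24.2052 − 13.7615 = 10.4436.

10.4436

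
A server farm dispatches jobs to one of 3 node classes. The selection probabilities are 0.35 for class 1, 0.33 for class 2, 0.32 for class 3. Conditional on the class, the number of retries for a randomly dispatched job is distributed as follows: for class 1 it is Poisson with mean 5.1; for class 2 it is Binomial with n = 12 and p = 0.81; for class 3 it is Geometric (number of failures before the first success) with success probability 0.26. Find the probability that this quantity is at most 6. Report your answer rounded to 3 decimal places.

0.548

Conditional on each class, P(X ≤ 6): 1: 0.74742; 2: 0.0151482; 3: 0.878487.
By total probability, P(X ≤ 6) = 0.35·0.74742 + 0.33·0.0151482 + 0.32·0.878487 = 0.547712.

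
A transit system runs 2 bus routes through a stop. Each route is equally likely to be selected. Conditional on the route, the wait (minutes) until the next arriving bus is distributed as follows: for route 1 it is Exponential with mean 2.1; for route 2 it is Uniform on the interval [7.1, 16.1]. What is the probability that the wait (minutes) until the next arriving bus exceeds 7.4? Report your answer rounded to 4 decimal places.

Conditional on each route, P(X > 7.4): 1: 0.0294869; 2: 0.966667.
By total probability, P(X > 7.4) = 0.5·0.0294869 + 0.5·0.966667 = 0.498077.

0.4981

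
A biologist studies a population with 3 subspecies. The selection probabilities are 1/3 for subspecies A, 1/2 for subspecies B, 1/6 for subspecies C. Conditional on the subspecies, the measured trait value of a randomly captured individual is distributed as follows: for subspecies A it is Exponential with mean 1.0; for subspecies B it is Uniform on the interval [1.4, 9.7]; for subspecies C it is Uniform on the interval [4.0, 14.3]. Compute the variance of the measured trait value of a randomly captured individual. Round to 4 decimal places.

Per component, A: μ=1, E[X²]=2; B: μ=5.55, E[X²]=36.5433; C: μ=9.15, E[X²]=92.5633.
E[X] = 0.333333·1 + 0.5·5.55 + 0.166667·9.15 = 4.63333.
E[X²] = 0.333333·2 + 0.5·36.5433 + 0.166667·92.5633 = 34.3656.
Var(X) = E[X²] − (E[X])² = 34.3656 − 21.4678 = 12.8978.

12.8978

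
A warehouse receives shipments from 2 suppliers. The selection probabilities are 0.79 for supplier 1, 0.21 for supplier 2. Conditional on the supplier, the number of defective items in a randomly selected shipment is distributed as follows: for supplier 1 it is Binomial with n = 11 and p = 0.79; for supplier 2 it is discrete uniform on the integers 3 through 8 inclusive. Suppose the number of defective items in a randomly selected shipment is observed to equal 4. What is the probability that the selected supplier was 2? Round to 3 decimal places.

Likelihoods P(X=4 | ·): 1: 0.00231503; 2: 0.166667.
Posterior ∝ prior × likelihood. Numerator for 2: 0.21·0.166667 = 0.035.
Normalizing constant: 0.79·0.00231503 + 0.21·0.166667 = 0.0368289.
P(2 | observation) = 0.035 / 0.0368289 = 0.950341.

0.950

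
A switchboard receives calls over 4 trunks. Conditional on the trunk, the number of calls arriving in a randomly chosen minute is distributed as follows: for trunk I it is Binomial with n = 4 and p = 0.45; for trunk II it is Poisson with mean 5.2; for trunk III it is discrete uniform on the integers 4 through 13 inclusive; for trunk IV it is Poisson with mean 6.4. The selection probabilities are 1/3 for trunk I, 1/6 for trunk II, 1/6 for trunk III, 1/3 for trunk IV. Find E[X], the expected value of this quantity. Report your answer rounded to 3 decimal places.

5.017

Component means — I: 1.8; II: 5.2; III: 8.5; IV: 6.4.
E[X] = 0.333333·1.8 + 0.166667·5.2 + 0.166667·8.5 + 0.333333·6.4 = 5.01667.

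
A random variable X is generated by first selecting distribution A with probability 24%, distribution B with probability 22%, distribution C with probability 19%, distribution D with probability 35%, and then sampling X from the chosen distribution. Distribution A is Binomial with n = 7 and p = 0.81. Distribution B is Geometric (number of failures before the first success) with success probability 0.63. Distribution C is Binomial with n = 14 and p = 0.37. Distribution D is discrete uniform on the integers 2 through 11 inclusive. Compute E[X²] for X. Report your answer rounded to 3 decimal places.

For each component E[X²] = Var + (mean)², giving A: 33.2262; B: 1.27715; C: 30.0958; D: 50.5.
Overall E[X²] = 0.24·33.2262 + 0.22·1.27715 + 0.19·30.0958 + 0.35·50.5 = 31.6485.

31.648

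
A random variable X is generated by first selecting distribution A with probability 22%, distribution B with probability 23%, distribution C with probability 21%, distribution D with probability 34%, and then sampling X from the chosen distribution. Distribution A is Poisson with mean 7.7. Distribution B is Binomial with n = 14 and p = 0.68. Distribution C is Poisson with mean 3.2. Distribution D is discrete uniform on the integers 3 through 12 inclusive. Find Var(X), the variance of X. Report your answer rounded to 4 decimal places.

10.5463

Per component, A: μ=7.7, E[X²]=66.99; B: μ=9.52, E[X²]=93.6768; C: μ=3.2, E[X²]=13.44; D: μ=7.5, E[X²]=64.5.
E[X] = 0.22·7.7 + 0.23·9.52 + 0.21·3.2 + 0.34·7.5 = 7.1056.
E[X²] = 0.22·66.99 + 0.23·93.6768 + 0.21·13.44 + 0.34·64.5 = 61.0359.
Var(X) = E[X²] − (E[X])² = 61.0359 − 50.4896 = 10.5463.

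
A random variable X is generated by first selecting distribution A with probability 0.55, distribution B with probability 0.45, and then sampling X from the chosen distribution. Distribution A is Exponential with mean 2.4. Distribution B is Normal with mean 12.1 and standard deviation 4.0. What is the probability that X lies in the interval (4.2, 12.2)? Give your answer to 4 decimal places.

0.3108

Conditional on each component, P(4.2 < X < 12.2): A: 0.167575; B: 0.485838.
By total probability, P(4.2 < X < 12.2) = 0.55·0.167575 + 0.45·0.485838 = 0.310793.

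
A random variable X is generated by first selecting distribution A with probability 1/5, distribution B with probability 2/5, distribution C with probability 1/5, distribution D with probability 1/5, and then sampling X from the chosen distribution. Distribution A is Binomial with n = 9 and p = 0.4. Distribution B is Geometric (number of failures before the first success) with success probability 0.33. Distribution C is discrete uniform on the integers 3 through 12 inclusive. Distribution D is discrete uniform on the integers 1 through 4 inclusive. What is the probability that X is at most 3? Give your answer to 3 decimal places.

Conditional on each component, P(X ≤ 3): A: 0.48261; B: 0.798489; C: 0.1; D: 0.75.
By total probability, P(X ≤ 3) = 0.2·0.48261 + 0.4·0.798489 + 0.2·0.1 + 0.2·0.75 = 0.585917.

0.586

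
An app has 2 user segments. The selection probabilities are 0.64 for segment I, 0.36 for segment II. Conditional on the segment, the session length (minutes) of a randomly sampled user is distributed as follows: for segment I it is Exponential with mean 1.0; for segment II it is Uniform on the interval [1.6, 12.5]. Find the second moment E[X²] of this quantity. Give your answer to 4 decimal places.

22.7372

For each component E[X²] = Var + (mean)², giving I: 2; II: 59.6033.
Overall E[X²] = 0.64·2 + 0.36·59.6033 = 22.7372.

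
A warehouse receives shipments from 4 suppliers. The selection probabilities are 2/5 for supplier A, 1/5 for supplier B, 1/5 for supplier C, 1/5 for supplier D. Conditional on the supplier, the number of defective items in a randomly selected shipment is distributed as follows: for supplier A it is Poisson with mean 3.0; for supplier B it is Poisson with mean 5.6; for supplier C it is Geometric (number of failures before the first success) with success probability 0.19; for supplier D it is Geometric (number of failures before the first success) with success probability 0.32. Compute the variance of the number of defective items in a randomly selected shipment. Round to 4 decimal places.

9.6027

Per component, A: μ=3, E[X²]=12; B: μ=5.6, E[X²]=36.96; C: μ=4.26316, E[X²]=40.6122; D: μ=2.125, E[X²]=11.1562.
E[X] = 0.4·3 + 0.2·5.6 + 0.2·4.26316 + 0.2·2.125 = 3.59763.
E[X²] = 0.4·12 + 0.2·36.96 + 0.2·40.6122 + 0.2·11.1562 = 22.5457.
Var(X) = E[X²] − (E[X])² = 22.5457 − 12.943 = 9.60273.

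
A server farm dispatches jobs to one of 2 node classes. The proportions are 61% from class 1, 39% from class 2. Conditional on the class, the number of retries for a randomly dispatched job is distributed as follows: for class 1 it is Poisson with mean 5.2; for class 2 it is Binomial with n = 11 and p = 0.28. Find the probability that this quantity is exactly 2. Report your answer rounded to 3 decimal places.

0.133

Conditional on each class, P(X = 2): 1: 0.074584; 2: 0.224218.
By total probability, P(X = 2) = 0.61·0.074584 + 0.39·0.224218 = 0.132941.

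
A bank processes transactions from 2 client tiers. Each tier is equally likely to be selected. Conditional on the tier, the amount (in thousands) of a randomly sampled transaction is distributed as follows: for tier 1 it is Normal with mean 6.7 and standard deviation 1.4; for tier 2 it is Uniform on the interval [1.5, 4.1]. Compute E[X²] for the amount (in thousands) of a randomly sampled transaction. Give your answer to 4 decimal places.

27.6267

For each component E[X²] = Var + (mean)², giving 1: 46.85; 2: 8.40333.
Overall E[X²] = 0.5·46.85 + 0.5·8.40333 = 27.6267.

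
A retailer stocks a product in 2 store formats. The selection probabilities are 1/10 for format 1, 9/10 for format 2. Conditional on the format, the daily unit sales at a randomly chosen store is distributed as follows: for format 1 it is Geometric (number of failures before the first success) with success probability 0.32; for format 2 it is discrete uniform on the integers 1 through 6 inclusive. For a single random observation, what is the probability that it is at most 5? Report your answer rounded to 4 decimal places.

Conditional on each format, P(X ≤ 5): 1: 0.901133; 2: 0.833333.
By total probability, P(X ≤ 5) = 0.1·0.901133 + 0.9·0.833333 = 0.840113.

0.8401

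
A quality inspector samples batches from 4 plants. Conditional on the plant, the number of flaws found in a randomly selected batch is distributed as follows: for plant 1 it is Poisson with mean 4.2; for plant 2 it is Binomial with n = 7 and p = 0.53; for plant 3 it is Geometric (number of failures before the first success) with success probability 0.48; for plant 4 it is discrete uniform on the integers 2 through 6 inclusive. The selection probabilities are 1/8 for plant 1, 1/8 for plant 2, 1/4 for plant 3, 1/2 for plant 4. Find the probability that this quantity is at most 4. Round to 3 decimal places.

0.704

Conditional on each plant, P(X ≤ 4): 1: 0.589827; 2: 0.721335; 3: 0.96198; 4: 0.6.
By total probability, P(X ≤ 4) = 0.125·0.589827 + 0.125·0.721335 + 0.25·0.96198 + 0.5·0.6 = 0.70439.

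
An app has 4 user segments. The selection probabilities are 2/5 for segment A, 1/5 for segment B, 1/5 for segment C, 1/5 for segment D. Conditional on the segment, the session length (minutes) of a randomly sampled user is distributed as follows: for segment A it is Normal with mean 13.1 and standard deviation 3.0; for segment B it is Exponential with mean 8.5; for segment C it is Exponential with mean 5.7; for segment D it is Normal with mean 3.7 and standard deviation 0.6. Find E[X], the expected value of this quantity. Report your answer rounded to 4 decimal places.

8.8200

Component means — A: 13.1; B: 8.5; C: 5.7; D: 3.7.
E[X] = 0.4·13.1 + 0.2·8.5 + 0.2·5.7 + 0.2·3.7 = 8.82.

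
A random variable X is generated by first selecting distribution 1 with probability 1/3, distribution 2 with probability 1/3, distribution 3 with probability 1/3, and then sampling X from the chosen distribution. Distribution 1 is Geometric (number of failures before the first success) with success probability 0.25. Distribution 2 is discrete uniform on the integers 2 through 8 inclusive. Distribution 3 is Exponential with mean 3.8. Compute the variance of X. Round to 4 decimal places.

Per component, 1: μ=3, E[X²]=21; 2: μ=5, E[X²]=29; 3: μ=3.8, E[X²]=28.88.
E[X] = 0.333333·3 + 0.333333·5 + 0.333333·3.8 = 3.93333.
E[X²] = 0.333333·21 + 0.333333·29 + 0.333333·28.88 = 26.2933.
Var(X) = E[X²] − (E[X])² = 26.2933 − 15.4711 = 10.8222.

10.8222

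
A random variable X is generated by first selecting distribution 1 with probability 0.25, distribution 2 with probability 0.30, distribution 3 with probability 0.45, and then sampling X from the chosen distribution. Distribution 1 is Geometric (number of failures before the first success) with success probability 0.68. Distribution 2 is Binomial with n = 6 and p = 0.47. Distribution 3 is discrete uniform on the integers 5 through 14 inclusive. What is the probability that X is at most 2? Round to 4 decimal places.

Conditional on each component, P(X ≤ 2): 1: 0.967232; 2: 0.401547; 3: 0.
By total probability, P(X ≤ 2) = 0.25·0.967232 + 0.3·0.401547 + 0.45·0 = 0.362272.

0.3623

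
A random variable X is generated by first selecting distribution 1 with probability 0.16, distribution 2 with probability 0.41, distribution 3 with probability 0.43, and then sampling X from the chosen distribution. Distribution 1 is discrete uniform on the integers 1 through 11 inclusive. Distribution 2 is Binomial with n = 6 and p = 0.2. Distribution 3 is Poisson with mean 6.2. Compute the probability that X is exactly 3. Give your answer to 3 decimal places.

0.083

Conditional on each component, P(X = 3): 1: 0.0909091; 2: 0.08192; 3: 0.0806117.
By total probability, P(X = 3) = 0.16·0.0909091 + 0.41·0.08192 + 0.43·0.0806117 = 0.0827957.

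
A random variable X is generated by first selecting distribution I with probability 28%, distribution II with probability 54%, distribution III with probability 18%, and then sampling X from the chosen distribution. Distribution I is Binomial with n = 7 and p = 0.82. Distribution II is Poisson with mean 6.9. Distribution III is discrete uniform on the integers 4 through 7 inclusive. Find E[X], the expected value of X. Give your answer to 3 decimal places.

Component means — I: 5.74; II: 6.9; III: 5.5.
E[X] = 0.28·5.74 + 0.54·6.9 + 0.18·5.5 = 6.3232.

6.323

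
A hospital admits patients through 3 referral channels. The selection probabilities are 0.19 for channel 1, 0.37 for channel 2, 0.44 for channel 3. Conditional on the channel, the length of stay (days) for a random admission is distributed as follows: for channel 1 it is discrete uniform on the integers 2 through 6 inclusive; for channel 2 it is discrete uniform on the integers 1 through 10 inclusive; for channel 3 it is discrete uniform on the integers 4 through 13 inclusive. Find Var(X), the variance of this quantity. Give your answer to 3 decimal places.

Per component, 1: μ=4, E[X²]=18; 2: μ=5.5, E[X²]=38.5; 3: μ=8.5, E[X²]=80.5.
E[X] = 0.19·4 + 0.37·5.5 + 0.44·8.5 = 6.535.
E[X²] = 0.19·18 + 0.37·38.5 + 0.44·80.5 = 53.085.
Var(X) = E[X²] − (E[X])² = 53.085 − 42.7062 = 10.3788.

10.379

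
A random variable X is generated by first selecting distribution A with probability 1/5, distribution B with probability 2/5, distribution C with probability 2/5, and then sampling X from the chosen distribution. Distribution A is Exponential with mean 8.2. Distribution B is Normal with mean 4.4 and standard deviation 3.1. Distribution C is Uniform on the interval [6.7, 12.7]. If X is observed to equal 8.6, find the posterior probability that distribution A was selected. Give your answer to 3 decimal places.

0.089

Likelihoods f(8.6 | ·): A: 0.0427274; B: 0.0513991; C: 0.166667.
Posterior ∝ prior × likelihood. Numerator for A: 0.2·0.0427274 = 0.00854548.
Normalizing constant: 0.2·0.0427274 + 0.4·0.0513991 + 0.4·0.166667 = 0.0957718.
P(A | observation) = 0.00854548 / 0.0957718 = 0.0892275.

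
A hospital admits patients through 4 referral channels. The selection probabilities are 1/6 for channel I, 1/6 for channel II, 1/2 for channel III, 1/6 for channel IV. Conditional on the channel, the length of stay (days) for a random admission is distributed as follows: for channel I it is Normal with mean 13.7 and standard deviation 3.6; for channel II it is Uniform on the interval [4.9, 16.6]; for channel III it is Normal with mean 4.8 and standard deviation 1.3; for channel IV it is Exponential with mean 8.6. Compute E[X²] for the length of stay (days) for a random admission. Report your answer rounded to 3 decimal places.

91.622

For each component E[X²] = Var + (mean)², giving I: 200.65; II: 126.97; III: 24.73; IV: 147.92.
Overall E[X²] = 0.166667·200.65 + 0.166667·126.97 + 0.5·24.73 + 0.166667·147.92 = 91.6217.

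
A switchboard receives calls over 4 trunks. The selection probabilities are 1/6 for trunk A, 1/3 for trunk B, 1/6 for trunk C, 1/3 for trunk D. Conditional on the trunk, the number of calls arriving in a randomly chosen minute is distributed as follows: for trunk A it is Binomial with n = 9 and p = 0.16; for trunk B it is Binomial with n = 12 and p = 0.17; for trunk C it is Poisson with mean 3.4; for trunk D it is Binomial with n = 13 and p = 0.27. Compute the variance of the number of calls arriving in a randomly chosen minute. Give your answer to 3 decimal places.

Per component, A: μ=1.44, E[X²]=3.2832; B: μ=2.04, E[X²]=5.8548; C: μ=3.4, E[X²]=14.96; D: μ=3.51, E[X²]=14.8824.
E[X] = 0.166667·1.44 + 0.333333·2.04 + 0.166667·3.4 + 0.333333·3.51 = 2.65667.
E[X²] = 0.166667·3.2832 + 0.333333·5.8548 + 0.166667·14.96 + 0.333333·14.8824 = 9.95293.
Var(X) = E[X²] − (E[X])² = 9.95293 − 7.05788 = 2.89506.

2.895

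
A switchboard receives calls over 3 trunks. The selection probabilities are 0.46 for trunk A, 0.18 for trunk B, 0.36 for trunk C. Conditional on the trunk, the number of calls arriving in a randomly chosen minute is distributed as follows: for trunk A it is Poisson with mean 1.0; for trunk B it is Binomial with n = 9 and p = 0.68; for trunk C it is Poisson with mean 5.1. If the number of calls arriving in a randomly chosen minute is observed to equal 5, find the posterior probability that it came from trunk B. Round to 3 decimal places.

0.349

Likelihoods P(X=5 | ·): A: 0.00306566; B: 0.192095; C: 0.175294.
Posterior ∝ prior × likelihood. Numerator for B: 0.18·0.192095 = 0.034577.
Normalizing constant: 0.46·0.00306566 + 0.18·0.192095 + 0.36·0.175294 = 0.0990932.
P(B | observation) = 0.034577 / 0.0990932 = 0.348934.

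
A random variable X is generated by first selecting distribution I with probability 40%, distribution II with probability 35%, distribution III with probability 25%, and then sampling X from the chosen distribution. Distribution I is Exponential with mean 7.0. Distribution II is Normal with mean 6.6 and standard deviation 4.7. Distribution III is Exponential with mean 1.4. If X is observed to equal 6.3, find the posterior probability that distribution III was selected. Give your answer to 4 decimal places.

0.0362

Likelihoods f(6.3 | ·): I: 0.0580814; II: 0.0847086; III: 0.007935.
Posterior ∝ prior × likelihood. Numerator for III: 0.25·0.007935 = 0.00198375.
Normalizing constant: 0.4·0.0580814 + 0.35·0.0847086 + 0.25·0.007935 = 0.0548643.
P(III | observation) = 0.00198375 / 0.0548643 = 0.0361574.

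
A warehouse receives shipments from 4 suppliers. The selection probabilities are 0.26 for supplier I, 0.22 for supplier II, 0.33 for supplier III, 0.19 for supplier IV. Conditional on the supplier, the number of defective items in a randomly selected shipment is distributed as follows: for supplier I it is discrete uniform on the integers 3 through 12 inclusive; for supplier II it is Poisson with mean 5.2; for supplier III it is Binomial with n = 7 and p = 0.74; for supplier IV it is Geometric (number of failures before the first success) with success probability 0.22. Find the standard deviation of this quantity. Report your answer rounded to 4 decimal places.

Per component, I: μ=7.5, E[X²]=64.5; II: μ=5.2, E[X²]=32.24; III: μ=5.18, E[X²]=28.1792; IV: μ=3.54545, E[X²]=28.686.
E[X] = 0.26·7.5 + 0.22·5.2 + 0.33·5.18 + 0.19·3.54545 = 5.47704.
E[X²] = 0.26·64.5 + 0.22·32.24 + 0.33·28.1792 + 0.19·28.686 = 38.6123.
Var(X) = E[X²] − (E[X])² = 38.6123 − 29.9979 = 8.61434.
SD(X) = √8.61434 = 2.93502.

2.9350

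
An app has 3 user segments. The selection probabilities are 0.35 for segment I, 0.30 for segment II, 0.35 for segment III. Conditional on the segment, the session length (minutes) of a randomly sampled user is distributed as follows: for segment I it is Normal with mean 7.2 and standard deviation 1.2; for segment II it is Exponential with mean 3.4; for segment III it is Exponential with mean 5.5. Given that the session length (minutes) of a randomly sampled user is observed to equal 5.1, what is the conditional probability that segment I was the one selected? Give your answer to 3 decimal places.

Likelihoods f(5.1 | ·): I: 0.0718978; II: 0.0656265; III: 0.071933.
Posterior ∝ prior × likelihood. Numerator for I: 0.35·0.0718978 = 0.0251642.
Normalizing constant: 0.35·0.0718978 + 0.3·0.0656265 + 0.35·0.071933 = 0.0700287.
P(I | observation) = 0.0251642 / 0.0700287 = 0.359341.

0.359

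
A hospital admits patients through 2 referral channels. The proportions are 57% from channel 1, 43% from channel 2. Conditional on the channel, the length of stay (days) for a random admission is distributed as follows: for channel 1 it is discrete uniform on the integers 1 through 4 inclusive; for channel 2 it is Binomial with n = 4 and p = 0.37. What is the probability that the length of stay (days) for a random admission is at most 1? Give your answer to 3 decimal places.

0.369

Conditional on each channel, P(X ≤ 1): 1: 0.25; 2: 0.527599.
By total probability, P(X ≤ 1) = 0.57·0.25 + 0.43·0.527599 = 0.369368.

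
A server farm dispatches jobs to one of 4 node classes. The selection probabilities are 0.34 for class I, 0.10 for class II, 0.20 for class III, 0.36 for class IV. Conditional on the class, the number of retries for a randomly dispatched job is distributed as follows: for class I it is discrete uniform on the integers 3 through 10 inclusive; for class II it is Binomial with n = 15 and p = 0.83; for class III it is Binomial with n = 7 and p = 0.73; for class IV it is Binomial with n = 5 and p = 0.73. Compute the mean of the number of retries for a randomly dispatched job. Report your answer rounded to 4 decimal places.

5.7910

Component means — I: 6.5; II: 12.45; III: 5.11; IV: 3.65.
E[X] = 0.34·6.5 + 0.1·12.45 + 0.2·5.11 + 0.36·3.65 = 5.791.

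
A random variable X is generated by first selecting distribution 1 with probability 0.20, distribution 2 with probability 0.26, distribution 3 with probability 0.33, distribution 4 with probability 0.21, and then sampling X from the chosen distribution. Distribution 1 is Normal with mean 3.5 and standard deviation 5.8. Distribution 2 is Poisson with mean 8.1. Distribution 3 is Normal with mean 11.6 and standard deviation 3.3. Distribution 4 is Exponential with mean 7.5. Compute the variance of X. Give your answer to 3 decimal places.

32.578

Per component, 1: μ=3.5, E[X²]=45.89; 2: μ=8.1, E[X²]=73.71; 3: μ=11.6, E[X²]=145.45; 4: μ=7.5, E[X²]=112.5.
E[X] = 0.2·3.5 + 0.26·8.1 + 0.33·11.6 + 0.21·7.5 = 8.209.
E[X²] = 0.2·45.89 + 0.26·73.71 + 0.33·145.45 + 0.21·112.5 = 99.9661.
Var(X) = E[X²] − (E[X])² = 99.9661 − 67.3877 = 32.5784.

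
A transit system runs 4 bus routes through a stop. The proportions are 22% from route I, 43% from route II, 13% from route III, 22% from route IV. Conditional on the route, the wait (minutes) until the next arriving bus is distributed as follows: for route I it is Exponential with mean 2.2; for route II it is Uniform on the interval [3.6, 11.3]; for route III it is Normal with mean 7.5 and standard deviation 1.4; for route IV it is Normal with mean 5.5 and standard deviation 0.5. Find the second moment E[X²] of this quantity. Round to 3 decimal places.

42.398

For each component E[X²] = Var + (mean)², giving I: 9.68; II: 60.4433; III: 58.21; IV: 30.5.
Overall E[X²] = 0.22·9.68 + 0.43·60.4433 + 0.13·58.21 + 0.22·30.5 = 42.3975.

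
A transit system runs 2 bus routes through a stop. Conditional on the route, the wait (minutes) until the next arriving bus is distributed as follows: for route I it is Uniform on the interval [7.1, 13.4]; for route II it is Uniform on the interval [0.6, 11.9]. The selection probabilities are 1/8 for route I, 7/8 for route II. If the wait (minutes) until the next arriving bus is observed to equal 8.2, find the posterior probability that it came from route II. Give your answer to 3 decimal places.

Likelihoods f(8.2 | ·): I: 0.15873; II: 0.0884956.
Posterior ∝ prior × likelihood. Numerator for II: 0.875·0.0884956 = 0.0774336.
Normalizing constant: 0.125·0.15873 + 0.875·0.0884956 = 0.0972749.
P(II | observation) = 0.0774336 / 0.0972749 = 0.796029.

0.796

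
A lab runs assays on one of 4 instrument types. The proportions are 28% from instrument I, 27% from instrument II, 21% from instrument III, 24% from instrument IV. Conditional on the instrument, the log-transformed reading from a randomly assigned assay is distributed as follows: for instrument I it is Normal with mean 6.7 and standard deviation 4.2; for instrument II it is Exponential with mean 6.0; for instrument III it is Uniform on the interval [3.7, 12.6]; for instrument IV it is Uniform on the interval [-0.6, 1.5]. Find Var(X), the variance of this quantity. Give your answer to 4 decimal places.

Per component, I: μ=6.7, E[X²]=62.53; II: μ=6, E[X²]=72; III: μ=8.15, E[X²]=73.0233; IV: μ=0.45, E[X²]=0.57.
E[X] = 0.28·6.7 + 0.27·6 + 0.21·8.15 + 0.24·0.45 = 5.3155.
E[X²] = 0.28·62.53 + 0.27·72 + 0.21·73.0233 + 0.24·0.57 = 52.4201.
Var(X) = E[X²] − (E[X])² = 52.4201 − 28.2545 = 24.1656.

24.1656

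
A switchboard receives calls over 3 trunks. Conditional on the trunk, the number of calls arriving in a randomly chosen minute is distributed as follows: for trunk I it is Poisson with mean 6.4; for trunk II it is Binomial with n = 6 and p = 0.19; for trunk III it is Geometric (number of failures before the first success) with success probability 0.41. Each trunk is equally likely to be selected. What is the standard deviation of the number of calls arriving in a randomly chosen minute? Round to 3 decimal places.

Per component, I: μ=6.4, E[X²]=47.36; II: μ=1.14, E[X²]=2.223; III: μ=1.43902, E[X²]=5.58061.
E[X] = 0.333333·6.4 + 0.333333·1.14 + 0.333333·1.43902 = 2.99301.
E[X²] = 0.333333·47.36 + 0.333333·2.223 + 0.333333·5.58061 = 18.3879.
Var(X) = E[X²] − (E[X])² = 18.3879 − 8.9581 = 9.42977.
SD(X) = √9.42977 = 3.07079.

3.071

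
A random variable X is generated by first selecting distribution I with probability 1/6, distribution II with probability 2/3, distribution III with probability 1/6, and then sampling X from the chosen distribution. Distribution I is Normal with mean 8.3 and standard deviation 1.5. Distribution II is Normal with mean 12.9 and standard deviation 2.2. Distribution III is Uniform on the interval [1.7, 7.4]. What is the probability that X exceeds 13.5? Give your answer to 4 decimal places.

Conditional on each component, P(X > 13.5): I: 0.000263477; II: 0.392531; III: 0.
By total probability, P(X > 13.5) = 0.166667·0.000263477 + 0.666667·0.392531 + 0.166667·0 = 0.261732.

0.2617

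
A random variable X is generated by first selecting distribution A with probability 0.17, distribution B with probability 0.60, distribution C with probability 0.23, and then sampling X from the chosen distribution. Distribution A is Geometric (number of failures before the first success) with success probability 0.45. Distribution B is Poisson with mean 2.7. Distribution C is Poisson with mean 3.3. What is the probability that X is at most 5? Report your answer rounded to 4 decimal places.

0.9343

Conditional on each component, P(X ≤ 5): A: 0.972319; B: 0.943268; C: 0.882877.
By total probability, P(X ≤ 5) = 0.17·0.972319 + 0.6·0.943268 + 0.23·0.882877 = 0.934317.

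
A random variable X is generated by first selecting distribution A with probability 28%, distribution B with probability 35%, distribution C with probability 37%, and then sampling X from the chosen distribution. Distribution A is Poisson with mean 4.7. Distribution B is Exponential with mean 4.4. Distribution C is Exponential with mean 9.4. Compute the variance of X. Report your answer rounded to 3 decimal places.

Per component, A: μ=4.7, E[X²]=26.79; B: μ=4.4, E[X²]=38.72; C: μ=9.4, E[X²]=176.72.
E[X] = 0.28·4.7 + 0.35·4.4 + 0.37·9.4 = 6.334.
E[X²] = 0.28·26.79 + 0.35·38.72 + 0.37·176.72 = 86.4396.
Var(X) = E[X²] − (E[X])² = 86.4396 − 40.1196 = 46.32.

46.320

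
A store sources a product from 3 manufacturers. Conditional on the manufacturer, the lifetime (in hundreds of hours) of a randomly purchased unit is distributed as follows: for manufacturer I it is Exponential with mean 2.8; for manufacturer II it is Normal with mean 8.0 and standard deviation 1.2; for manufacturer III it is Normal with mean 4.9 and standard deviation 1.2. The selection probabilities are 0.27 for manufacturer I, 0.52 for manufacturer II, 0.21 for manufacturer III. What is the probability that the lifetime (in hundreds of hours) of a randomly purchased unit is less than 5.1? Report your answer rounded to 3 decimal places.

Conditional on each manufacturer, P(X < 5.1): I: 0.838206; II: 0.00783168; III: 0.566184.
By total probability, P(X < 5.1) = 0.27·0.838206 + 0.52·0.00783168 + 0.21·0.566184 = 0.349287.

0.349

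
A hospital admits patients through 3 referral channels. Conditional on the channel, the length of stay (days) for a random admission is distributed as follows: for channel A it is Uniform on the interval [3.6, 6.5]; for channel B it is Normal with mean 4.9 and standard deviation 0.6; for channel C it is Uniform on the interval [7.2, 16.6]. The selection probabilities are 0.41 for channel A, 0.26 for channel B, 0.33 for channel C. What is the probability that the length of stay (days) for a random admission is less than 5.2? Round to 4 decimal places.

Conditional on each channel, P(X < 5.2): A: 0.551724; B: 0.691462; C: 0.
By total probability, P(X < 5.2) = 0.41·0.551724 + 0.26·0.691462 + 0.33·0 = 0.405987.

0.4060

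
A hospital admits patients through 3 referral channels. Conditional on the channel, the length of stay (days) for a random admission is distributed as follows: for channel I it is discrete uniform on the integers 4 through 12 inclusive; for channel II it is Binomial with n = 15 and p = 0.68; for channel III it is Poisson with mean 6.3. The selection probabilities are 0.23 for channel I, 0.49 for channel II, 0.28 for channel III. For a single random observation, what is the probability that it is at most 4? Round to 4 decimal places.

Conditional on each channel, P(X ≤ 4): I: 0.111111; II: 0.00123562; III: 0.246904.
By total probability, P(X ≤ 4) = 0.23·0.111111 + 0.49·0.00123562 + 0.28·0.246904 = 0.0952941.

0.0953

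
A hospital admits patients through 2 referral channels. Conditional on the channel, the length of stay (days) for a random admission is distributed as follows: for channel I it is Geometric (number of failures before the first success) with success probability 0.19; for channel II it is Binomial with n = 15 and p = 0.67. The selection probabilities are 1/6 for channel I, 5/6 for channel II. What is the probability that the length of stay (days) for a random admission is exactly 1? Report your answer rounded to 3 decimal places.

Conditional on each channel, P(X = 1): I: 0.1539; II: 1.82541e-06.
By total probability, P(X = 1) = 0.166667·0.1539 + 0.833333·1.82541e-06 = 0.0256515.

0.026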